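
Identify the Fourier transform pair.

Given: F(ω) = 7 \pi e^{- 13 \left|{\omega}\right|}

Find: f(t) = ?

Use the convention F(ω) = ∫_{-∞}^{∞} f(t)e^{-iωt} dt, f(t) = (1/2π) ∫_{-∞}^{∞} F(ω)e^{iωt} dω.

f(t) = \frac{91}{t^{2} + 169}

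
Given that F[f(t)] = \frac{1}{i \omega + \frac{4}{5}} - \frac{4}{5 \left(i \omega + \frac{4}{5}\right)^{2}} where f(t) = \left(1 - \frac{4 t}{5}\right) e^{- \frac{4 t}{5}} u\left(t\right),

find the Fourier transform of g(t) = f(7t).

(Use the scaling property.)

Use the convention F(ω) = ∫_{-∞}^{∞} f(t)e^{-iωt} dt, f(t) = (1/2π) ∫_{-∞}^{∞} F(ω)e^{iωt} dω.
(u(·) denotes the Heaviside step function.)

F[g](ω) = \frac{25 i \omega}{- 25 \omega^{2} + 280 i \omega + 784}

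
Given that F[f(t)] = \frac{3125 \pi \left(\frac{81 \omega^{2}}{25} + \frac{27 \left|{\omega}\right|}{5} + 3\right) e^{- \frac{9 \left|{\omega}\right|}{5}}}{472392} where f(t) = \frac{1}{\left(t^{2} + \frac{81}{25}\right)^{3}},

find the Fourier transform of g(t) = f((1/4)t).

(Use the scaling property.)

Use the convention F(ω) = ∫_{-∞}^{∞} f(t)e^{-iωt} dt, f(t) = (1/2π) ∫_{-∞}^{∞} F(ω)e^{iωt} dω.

F[g](ω) = \frac{125 \pi \left(432 \omega^{2} + 180 \left|{\omega}\right| + 25\right) e^{- \frac{36 \left|{\omega}\right|}{5}}}{39366}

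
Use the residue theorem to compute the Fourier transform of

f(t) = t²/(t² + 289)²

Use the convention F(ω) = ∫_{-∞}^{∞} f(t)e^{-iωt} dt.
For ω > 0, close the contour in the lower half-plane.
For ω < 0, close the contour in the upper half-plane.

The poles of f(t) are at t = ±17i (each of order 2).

Let g(z) = f(z)e^{-iωz}; for large |z| the factor e^{-iωz} decays in the lower half-plane when ω > 0 and in the upper half-plane when ω < 0.

Case ω > 0 (lower half-plane, clockwise contour ⇒ F(ω) = -2πi·ΣRes):
  Res_{z = - 17 i} g(z) = \frac{i \left(1 - 17 \omega\right) e^{- 17 \omega}}{68} (pole of order 2)
  F(ω) = -2πi·ΣRes = \frac{\pi \left(1 - 17 \omega\right) e^{- 17 \omega}}{34}

Case ω < 0 (upper half-plane, counterclockwise contour ⇒ F(ω) = +2πi·ΣRes):
  Res_{z = 17 i} g(z) = \frac{i \left(- 17 \omega - 1\right) e^{17 \omega}}{68} (pole of order 2)
  F(ω) = 2πi·ΣRes = \frac{\pi \left(17 \omega + 1\right) e^{17 \omega}}{34}

Both cases combine into a single formula in |ω|:

F(ω) = \frac{\pi \left(1 - 17 \left|{\omega}\right|\right) e^{- 17 \left|{\omega}\right|}}{34}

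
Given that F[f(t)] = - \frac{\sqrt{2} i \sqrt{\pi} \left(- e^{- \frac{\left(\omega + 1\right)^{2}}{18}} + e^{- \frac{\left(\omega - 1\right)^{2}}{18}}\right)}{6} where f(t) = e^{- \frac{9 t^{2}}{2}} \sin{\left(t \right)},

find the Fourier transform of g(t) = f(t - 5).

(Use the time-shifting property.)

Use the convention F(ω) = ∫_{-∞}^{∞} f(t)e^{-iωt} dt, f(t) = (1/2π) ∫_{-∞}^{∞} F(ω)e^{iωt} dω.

F[g](ω) = \frac{\sqrt{2} i \sqrt{\pi} \left(1 - e^{\frac{2 \omega}{9}}\right) e^{- \frac{\omega^{2}}{18} - \frac{\omega}{9} - 5 i \omega - \frac{1}{18}}}{6}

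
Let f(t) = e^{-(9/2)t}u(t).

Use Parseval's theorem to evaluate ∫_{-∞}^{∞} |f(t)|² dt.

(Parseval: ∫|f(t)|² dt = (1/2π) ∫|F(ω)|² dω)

∫|f(t)|² dt = \frac{1}{9}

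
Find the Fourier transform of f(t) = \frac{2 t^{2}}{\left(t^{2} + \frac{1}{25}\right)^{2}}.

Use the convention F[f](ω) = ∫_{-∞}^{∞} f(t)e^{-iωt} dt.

F(ω) = \pi \left(5 - \left|{\omega}\right|\right) e^{- \frac{\left|{\omega}\right|}{5}}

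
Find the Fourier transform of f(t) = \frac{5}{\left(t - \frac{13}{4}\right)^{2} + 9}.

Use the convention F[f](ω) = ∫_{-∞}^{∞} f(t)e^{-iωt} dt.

F(ω) = \frac{5 \pi e^{- \frac{13 i \omega}{4} - 3 \left|{\omega}\right|}}{3}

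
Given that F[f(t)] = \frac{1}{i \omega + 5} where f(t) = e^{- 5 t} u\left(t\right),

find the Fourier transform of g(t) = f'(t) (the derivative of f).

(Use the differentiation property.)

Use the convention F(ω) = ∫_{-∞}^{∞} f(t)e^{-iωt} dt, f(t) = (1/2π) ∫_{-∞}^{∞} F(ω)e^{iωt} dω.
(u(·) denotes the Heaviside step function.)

F[g](ω) = \frac{\omega}{\omega - 5 i}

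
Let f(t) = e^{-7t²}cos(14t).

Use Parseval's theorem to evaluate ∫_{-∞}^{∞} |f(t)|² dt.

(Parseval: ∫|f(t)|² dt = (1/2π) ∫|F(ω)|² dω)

∫|f(t)|² dt = \frac{\sqrt{14} \sqrt{\pi} \left(1 + e^{14}\right)}{28 e^{14}}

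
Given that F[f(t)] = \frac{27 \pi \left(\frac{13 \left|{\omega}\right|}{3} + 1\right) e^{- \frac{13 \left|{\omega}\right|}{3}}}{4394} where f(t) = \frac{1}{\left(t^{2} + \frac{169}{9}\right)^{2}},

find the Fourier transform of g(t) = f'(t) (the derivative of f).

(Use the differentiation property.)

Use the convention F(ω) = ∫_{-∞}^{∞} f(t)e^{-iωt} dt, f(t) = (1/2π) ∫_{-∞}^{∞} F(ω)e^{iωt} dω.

F[g](ω) = \frac{9 i \pi \omega \left(13 \left|{\omega}\right| + 3\right) e^{- \frac{13 \left|{\omega}\right|}{3}}}{4394}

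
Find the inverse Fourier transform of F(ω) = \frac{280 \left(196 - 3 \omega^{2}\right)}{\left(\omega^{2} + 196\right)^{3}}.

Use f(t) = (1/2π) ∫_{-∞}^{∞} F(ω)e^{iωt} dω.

f(t) = 5 t^{2} e^{- 14 \left|{t}\right|}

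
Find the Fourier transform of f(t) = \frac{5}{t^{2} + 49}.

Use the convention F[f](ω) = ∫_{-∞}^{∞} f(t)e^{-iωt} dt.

F(ω) = \frac{5 \pi e^{- 7 \left|{\omega}\right|}}{7}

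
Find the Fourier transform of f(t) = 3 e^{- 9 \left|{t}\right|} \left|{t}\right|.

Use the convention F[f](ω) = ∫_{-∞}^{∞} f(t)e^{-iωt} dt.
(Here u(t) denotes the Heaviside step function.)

F(ω) = \frac{6 \left(81 - \omega^{2}\right)}{\left(\omega^{2} + 81\right)^{2}}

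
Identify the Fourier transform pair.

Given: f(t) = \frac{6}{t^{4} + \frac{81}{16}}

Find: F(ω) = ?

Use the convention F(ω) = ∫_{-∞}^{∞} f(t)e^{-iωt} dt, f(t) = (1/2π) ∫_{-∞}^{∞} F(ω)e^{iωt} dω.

F(ω) = \frac{16 \pi e^{- \frac{3 \sqrt{2} \left|{\omega}\right|}{4}} \sin{\left(\frac{3 \sqrt{2} \left|{\omega}\right|}{4} + \frac{\pi}{4} \right)}}{9}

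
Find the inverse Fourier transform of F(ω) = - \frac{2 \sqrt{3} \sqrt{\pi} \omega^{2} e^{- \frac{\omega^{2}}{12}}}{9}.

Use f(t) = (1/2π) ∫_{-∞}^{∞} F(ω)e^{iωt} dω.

f(t) = 2 \left(12 t^{2} - 2\right) e^{- 3 t^{2}}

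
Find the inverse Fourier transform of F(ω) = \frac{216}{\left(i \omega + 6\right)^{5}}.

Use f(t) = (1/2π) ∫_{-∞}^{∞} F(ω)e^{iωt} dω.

f(t) = 9 t^{4} e^{- 6 t} u\left(t\right)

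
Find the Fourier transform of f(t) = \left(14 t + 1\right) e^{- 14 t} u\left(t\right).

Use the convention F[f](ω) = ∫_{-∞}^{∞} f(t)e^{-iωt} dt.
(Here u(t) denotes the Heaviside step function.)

F(ω) = \frac{- i \omega - 28}{\omega^{2} - 28 i \omega - 196}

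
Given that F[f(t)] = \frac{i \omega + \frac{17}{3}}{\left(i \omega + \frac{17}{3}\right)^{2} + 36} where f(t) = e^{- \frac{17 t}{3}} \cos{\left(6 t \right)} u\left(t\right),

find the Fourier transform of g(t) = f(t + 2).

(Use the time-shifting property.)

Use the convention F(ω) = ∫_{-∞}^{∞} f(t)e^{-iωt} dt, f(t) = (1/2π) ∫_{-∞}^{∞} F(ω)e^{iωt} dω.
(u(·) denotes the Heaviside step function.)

F[g](ω) = \frac{\left(9 i \omega + 51\right) e^{2 i \omega}}{\left(3 i \omega + 17\right)^{2} + 324}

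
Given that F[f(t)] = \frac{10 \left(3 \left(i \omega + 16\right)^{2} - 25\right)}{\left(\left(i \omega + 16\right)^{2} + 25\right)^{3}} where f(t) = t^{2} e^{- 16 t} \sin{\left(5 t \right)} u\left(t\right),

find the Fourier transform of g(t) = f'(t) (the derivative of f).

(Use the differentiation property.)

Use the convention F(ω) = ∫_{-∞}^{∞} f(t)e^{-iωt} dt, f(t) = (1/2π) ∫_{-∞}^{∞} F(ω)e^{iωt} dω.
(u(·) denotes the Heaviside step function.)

F[g](ω) = \frac{10 i \omega \left(3 \left(i \omega + 16\right)^{2} - 25\right)}{\left(\left(i \omega + 16\right)^{2} + 25\right)^{3}}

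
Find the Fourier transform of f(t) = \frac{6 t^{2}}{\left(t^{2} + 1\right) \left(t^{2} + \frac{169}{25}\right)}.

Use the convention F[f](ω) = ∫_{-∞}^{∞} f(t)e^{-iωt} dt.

F(ω) = - \frac{25 \pi e^{- \left|{\omega}\right|}}{24} + \frac{65 \pi e^{- \frac{13 \left|{\omega}\right|}{5}}}{24}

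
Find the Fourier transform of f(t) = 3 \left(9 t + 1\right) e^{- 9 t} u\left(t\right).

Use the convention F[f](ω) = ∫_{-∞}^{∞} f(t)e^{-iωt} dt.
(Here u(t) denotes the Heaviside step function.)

F(ω) = \frac{3 \left(- i \omega - 18\right)}{\omega^{2} - 18 i \omega - 81}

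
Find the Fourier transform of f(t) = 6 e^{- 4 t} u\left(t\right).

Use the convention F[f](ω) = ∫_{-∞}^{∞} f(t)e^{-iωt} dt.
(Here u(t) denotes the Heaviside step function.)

F(ω) = \frac{6}{i \omega + 4}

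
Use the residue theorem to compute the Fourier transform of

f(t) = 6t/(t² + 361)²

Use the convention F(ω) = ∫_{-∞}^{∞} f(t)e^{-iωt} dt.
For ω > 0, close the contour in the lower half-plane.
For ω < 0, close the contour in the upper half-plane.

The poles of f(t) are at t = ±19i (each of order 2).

Let g(z) = f(z)e^{-iωz}; for large |z| the factor e^{-iωz} decays in the lower half-plane when ω > 0 and in the upper half-plane when ω < 0.

Case ω > 0 (lower half-plane, clockwise contour ⇒ F(ω) = -2πi·ΣRes):
  Res_{z = - 19 i} g(z) = \frac{3 \omega e^{- 19 \omega}}{38} (pole of order 2)
  F(ω) = -2πi·ΣRes = - \frac{3 i \pi \omega e^{- 19 \omega}}{19}

Case ω < 0 (upper half-plane, counterclockwise contour ⇒ F(ω) = +2πi·ΣRes):
  Res_{z = 19 i} g(z) = - \frac{3 \omega e^{19 \omega}}{38} (pole of order 2)
  F(ω) = 2πi·ΣRes = - \frac{3 i \pi \omega e^{19 \omega}}{19}

Both cases combine into a single formula in |ω|:

F(ω) = - \frac{3 i \pi \omega e^{- 19 \left|{\omega}\right|}}{19}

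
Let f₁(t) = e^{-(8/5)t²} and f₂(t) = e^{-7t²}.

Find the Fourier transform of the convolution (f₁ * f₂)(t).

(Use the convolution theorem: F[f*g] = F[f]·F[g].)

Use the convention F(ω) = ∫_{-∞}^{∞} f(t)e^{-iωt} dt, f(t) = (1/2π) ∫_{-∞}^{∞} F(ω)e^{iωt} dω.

F[f₁*f₂](ω) = \frac{\sqrt{70} \pi e^{- \frac{43 \omega^{2}}{224}}}{28}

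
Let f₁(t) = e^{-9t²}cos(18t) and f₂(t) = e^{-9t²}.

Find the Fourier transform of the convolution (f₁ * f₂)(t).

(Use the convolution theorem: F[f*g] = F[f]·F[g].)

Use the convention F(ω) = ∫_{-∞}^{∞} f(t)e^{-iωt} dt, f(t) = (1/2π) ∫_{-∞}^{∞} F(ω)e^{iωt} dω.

F[f₁*f₂](ω) = \frac{\pi \left(e^{2 \omega} + 1\right) e^{- \frac{\omega^{2}}{18} - \omega - 9}}{18}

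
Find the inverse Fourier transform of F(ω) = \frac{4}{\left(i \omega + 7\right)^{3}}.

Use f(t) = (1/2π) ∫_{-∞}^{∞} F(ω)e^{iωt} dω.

f(t) = 2 t^{2} e^{- 7 t} u\left(t\right)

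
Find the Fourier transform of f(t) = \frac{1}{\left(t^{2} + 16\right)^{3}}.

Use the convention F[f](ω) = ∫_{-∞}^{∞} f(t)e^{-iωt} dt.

F(ω) = \frac{\pi \left(16 \omega^{2} + 12 \left|{\omega}\right| + 3\right) e^{- 4 \left|{\omega}\right|}}{8192}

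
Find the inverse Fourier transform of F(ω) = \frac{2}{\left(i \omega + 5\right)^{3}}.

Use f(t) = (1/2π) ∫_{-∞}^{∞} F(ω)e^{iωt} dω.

f(t) = t^{2} e^{- 5 t} u\left(t\right)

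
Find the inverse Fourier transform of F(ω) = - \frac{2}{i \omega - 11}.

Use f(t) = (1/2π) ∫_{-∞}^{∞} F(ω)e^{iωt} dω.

f(t) = 2 e^{11 t} u\left(- t\right)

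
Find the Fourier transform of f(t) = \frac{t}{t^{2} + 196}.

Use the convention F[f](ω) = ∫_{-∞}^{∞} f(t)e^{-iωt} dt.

F(ω) = - i \pi e^{- 14 \left|{\omega}\right|} \operatorname{sign}{\left(\omega \right)}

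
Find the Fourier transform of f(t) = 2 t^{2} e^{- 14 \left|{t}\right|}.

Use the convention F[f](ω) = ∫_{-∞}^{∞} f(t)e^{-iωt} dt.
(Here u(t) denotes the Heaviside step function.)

F(ω) = \frac{112 \left(196 - 3 \omega^{2}\right)}{\left(\omega^{2} + 196\right)^{3}}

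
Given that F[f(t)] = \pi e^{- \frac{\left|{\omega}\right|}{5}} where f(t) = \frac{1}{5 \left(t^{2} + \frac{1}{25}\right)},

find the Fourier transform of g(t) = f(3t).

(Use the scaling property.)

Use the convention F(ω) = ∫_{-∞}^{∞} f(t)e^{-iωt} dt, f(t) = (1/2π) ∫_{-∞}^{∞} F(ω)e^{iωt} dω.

F[g](ω) = \frac{\pi e^{- \frac{\left|{\omega}\right|}{15}}}{3}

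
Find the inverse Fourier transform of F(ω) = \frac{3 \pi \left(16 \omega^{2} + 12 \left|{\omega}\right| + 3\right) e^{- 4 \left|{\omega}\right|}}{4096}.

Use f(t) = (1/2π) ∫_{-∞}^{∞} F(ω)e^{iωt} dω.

f(t) = \frac{6}{\left(t^{2} + 16\right)^{3}}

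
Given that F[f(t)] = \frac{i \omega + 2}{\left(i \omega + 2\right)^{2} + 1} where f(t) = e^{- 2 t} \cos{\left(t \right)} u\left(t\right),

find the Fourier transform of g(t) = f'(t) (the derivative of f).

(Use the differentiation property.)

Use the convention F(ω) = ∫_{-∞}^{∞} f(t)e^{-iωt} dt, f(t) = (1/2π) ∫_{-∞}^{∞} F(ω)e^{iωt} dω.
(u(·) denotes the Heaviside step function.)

F[g](ω) = \frac{i \omega \left(i \omega + 2\right)}{\left(i \omega + 2\right)^{2} + 1}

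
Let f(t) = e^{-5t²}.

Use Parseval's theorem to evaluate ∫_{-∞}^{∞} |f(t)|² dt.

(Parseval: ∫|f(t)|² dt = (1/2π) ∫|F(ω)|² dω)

∫|f(t)|² dt = \frac{\sqrt{10} \sqrt{\pi}}{10}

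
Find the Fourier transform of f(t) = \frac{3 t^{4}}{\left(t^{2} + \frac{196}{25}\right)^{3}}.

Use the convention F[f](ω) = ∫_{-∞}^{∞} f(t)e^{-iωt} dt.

F(ω) = \frac{3 \pi \left(196 \omega^{2} - 350 \left|{\omega}\right| + 75\right) e^{- \frac{14 \left|{\omega}\right|}{5}}}{560}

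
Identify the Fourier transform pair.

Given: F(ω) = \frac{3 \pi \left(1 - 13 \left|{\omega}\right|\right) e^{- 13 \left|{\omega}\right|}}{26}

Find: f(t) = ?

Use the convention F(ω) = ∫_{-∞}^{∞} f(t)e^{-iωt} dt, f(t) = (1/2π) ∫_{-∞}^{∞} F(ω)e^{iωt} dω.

f(t) = \frac{3 t^{2}}{\left(t^{2} + 169\right)^{2}}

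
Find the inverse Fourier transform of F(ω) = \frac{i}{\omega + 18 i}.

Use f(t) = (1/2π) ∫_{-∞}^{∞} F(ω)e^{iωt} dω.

f(t) = e^{18 t} u\left(- t\right)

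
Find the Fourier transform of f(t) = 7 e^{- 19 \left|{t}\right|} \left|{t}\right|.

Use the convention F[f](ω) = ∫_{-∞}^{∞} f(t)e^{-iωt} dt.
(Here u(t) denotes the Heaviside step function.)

F(ω) = \frac{14 \left(361 - \omega^{2}\right)}{\left(\omega^{2} + 361\right)^{2}}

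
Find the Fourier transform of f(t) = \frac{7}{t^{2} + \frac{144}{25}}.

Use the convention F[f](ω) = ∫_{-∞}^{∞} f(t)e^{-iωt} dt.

F(ω) = \frac{35 \pi e^{- \frac{12 \left|{\omega}\right|}{5}}}{12}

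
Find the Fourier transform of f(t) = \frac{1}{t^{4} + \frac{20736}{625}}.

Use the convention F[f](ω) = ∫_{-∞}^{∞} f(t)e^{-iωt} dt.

F(ω) = \frac{125 \pi e^{- \frac{6 \sqrt{2} \left|{\omega}\right|}{5}} \sin{\left(\frac{6 \sqrt{2} \left|{\omega}\right|}{5} + \frac{\pi}{4} \right)}}{1728}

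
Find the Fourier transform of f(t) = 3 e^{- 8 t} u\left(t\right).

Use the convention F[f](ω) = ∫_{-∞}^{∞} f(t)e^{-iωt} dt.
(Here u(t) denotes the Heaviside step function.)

F(ω) = \frac{3}{i \omega + 8}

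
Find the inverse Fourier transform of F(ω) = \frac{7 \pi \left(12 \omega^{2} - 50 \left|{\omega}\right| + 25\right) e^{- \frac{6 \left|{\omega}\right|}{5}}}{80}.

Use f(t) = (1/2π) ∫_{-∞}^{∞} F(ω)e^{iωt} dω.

f(t) = \frac{7 t^{4}}{\left(t^{2} + \frac{36}{25}\right)^{3}}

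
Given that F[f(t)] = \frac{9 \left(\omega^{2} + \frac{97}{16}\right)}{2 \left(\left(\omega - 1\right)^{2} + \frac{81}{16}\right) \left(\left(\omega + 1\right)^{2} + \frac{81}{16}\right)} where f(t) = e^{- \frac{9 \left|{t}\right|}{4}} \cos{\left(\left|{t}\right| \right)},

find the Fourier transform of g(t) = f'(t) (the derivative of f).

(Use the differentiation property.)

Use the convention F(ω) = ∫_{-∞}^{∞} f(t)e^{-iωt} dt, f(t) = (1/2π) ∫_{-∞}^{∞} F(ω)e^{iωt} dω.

F[g](ω) = \frac{72 i \omega \left(16 \omega^{2} + 97\right)}{256 \omega^{4} + 2080 \omega^{2} + 9409}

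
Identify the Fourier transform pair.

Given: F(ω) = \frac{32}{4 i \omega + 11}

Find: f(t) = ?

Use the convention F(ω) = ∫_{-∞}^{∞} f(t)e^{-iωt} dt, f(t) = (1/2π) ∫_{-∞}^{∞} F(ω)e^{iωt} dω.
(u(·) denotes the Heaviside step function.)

f(t) = 8 e^{- \frac{11 t}{4}} u\left(t\right)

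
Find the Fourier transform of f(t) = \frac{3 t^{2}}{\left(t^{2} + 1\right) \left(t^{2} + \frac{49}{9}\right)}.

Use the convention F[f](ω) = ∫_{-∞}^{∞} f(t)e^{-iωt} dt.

F(ω) = - \frac{27 \pi e^{- \left|{\omega}\right|}}{40} + \frac{63 \pi e^{- \frac{7 \left|{\omega}\right|}{3}}}{40}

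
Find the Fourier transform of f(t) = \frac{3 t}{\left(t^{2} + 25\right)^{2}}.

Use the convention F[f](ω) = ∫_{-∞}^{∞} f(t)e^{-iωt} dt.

F(ω) = - \frac{3 i \pi \omega e^{- 5 \left|{\omega}\right|}}{10}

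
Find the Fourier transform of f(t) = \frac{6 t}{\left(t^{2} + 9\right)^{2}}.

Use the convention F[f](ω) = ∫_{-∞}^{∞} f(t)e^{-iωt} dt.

F(ω) = - i \pi \omega e^{- 3 \left|{\omega}\right|}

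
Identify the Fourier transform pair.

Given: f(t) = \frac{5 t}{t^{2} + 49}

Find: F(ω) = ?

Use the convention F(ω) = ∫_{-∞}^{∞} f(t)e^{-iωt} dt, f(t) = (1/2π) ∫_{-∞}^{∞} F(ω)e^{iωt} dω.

F(ω) = - 5 i \pi e^{- 7 \left|{\omega}\right|} \operatorname{sign}{\left(\omega \right)}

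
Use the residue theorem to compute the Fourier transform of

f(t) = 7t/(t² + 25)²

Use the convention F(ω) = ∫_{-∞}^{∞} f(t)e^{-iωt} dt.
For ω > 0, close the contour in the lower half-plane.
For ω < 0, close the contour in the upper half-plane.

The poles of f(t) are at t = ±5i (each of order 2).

Let g(z) = f(z)e^{-iωz}; for large |z| the factor e^{-iωz} decays in the lower half-plane when ω > 0 and in the upper half-plane when ω < 0.

Case ω > 0 (lower half-plane, clockwise contour ⇒ F(ω) = -2πi·ΣRes):
  Res_{z = - 5 i} g(z) = \frac{7 \omega e^{- 5 \omega}}{20} (pole of order 2)
  F(ω) = -2πi·ΣRes = - \frac{7 i \pi \omega e^{- 5 \omega}}{10}

Case ω < 0 (upper half-plane, counterclockwise contour ⇒ F(ω) = +2πi·ΣRes):
  Res_{z = 5 i} g(z) = - \frac{7 \omega e^{5 \omega}}{20} (pole of order 2)
  F(ω) = 2πi·ΣRes = - \frac{7 i \pi \omega e^{5 \omega}}{10}

Both cases combine into a single formula in |ω|:

F(ω) = - \frac{7 i \pi \omega e^{- 5 \left|{\omega}\right|}}{10}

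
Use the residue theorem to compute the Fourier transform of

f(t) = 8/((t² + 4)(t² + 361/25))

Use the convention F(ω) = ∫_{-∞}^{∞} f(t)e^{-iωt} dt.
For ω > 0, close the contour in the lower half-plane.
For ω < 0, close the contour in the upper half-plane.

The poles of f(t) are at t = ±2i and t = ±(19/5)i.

Let g(z) = f(z)e^{-iωz}; for large |z| the factor e^{-iωz} decays in the lower half-plane when ω > 0 and in the upper half-plane when ω < 0.

Case ω > 0 (lower half-plane, clockwise contour ⇒ F(ω) = -2πi·ΣRes):
  Res_{z = - 2 i} g(z) = \frac{50 i e^{- 2 \omega}}{261}
  Res_{z = - \frac{19 i}{5}} g(z) = - \frac{500 i e^{- \frac{19 \omega}{5}}}{4959}
  F(ω) = -2πi·ΣRes = \frac{100 \pi e^{- 2 \omega}}{261} - \frac{1000 \pi e^{- \frac{19 \omega}{5}}}{4959}

Case ω < 0 (upper half-plane, counterclockwise contour ⇒ F(ω) = +2πi·ΣRes):
  Res_{z = 2 i} g(z) = - \frac{50 i e^{2 \omega}}{261}
  Res_{z = \frac{19 i}{5}} g(z) = \frac{500 i e^{\frac{19 \omega}{5}}}{4959}
  F(ω) = 2πi·ΣRes = \frac{100 \pi \left(- 10 e^{\frac{19 \omega}{5}} + 19 e^{2 \omega}\right)}{4959}

Both cases combine into a single formula in |ω|:

F(ω) = \frac{100 \pi e^{- 2 \left|{\omega}\right|}}{261} - \frac{1000 \pi e^{- \frac{19 \left|{\omega}\right|}{5}}}{4959}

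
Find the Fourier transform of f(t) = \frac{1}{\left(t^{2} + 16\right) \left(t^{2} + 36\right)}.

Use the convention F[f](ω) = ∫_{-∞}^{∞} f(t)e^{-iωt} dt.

F(ω) = \frac{\pi \left(3 e^{2 \left|{\omega}\right|} - 2\right) e^{- 6 \left|{\omega}\right|}}{240}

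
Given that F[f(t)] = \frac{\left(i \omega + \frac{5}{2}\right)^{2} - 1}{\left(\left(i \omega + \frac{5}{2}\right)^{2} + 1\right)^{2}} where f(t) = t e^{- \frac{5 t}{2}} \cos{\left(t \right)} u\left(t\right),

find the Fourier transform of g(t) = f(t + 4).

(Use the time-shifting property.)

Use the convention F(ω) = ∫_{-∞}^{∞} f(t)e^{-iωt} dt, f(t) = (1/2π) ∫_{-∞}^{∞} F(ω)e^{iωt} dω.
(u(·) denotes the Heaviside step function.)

F[g](ω) = \frac{4 \left(\left(2 i \omega + 5\right)^{2} - 4\right) e^{4 i \omega}}{\left(\left(2 i \omega + 5\right)^{2} + 4\right)^{2}}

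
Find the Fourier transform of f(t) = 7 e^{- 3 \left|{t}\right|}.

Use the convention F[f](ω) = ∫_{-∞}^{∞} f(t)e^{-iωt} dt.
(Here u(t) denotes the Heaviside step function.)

F(ω) = \frac{42}{\omega^{2} + 9}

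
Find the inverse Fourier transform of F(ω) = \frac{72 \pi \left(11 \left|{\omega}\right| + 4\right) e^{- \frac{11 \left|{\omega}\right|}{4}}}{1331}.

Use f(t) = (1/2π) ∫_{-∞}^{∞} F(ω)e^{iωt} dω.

f(t) = \frac{9}{\left(t^{2} + \frac{121}{16}\right)^{2}}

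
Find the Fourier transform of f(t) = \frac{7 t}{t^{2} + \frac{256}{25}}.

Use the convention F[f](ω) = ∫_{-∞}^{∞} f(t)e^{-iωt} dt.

F(ω) = - 7 i \pi e^{- \frac{16 \left|{\omega}\right|}{5}} \operatorname{sign}{\left(\omega \right)}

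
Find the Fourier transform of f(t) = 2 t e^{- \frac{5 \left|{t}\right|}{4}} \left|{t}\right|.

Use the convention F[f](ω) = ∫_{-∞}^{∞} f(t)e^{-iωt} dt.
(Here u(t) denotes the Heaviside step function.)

F(ω) = \frac{2048 i \omega \left(16 \omega^{2} - 75\right)}{\left(16 \omega^{2} + 25\right)^{3}}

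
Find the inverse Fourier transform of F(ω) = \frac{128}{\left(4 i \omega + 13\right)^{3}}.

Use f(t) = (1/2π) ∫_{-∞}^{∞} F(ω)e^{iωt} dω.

f(t) = t^{2} e^{- \frac{13 t}{4}} u\left(t\right)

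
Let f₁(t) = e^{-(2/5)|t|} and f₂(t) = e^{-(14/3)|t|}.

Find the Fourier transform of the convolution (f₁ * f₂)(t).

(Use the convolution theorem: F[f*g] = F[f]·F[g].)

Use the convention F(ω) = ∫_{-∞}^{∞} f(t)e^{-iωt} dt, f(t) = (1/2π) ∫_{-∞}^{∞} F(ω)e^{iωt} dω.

F[f₁*f₂](ω) = \frac{1680}{225 \omega^{4} + 4936 \omega^{2} + 784}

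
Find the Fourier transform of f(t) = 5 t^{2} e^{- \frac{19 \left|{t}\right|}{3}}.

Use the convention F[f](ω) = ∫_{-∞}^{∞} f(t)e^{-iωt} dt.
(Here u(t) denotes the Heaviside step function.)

F(ω) = \frac{10260 \left(361 - 27 \omega^{2}\right)}{\left(9 \omega^{2} + 361\right)^{3}}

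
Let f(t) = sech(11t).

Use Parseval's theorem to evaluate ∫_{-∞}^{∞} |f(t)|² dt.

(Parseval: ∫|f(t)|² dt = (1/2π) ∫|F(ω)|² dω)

∫|f(t)|² dt = \frac{2}{11}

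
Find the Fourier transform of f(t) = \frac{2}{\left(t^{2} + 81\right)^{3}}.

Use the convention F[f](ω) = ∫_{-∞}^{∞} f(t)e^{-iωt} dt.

F(ω) = \frac{\pi \left(27 \omega^{2} + 9 \left|{\omega}\right| + 1\right) e^{- 9 \left|{\omega}\right|}}{78732}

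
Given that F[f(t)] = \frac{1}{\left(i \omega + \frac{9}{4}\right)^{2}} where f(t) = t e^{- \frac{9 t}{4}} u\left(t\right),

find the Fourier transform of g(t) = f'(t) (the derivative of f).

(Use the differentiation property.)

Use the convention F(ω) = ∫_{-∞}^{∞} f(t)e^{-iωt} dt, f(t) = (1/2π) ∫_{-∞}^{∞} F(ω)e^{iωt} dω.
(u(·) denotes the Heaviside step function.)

F[g](ω) = \frac{16 i \omega}{\left(4 i \omega + 9\right)^{2}}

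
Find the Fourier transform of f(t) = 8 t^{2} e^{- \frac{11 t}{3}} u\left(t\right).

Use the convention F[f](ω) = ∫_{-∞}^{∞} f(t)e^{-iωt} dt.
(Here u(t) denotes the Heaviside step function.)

F(ω) = \frac{432}{\left(3 i \omega + 11\right)^{3}}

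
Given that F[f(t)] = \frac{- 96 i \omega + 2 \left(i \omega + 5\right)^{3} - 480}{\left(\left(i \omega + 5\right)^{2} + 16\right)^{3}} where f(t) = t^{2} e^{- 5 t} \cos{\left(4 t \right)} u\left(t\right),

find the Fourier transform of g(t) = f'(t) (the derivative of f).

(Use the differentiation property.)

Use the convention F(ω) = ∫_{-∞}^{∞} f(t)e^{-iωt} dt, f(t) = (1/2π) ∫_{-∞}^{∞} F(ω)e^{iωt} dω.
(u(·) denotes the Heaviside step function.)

F[g](ω) = - \frac{2 i \omega \left(48 i \omega - \left(i \omega + 5\right)^{3} + 240\right)}{\left(\left(i \omega + 5\right)^{2} + 16\right)^{3}}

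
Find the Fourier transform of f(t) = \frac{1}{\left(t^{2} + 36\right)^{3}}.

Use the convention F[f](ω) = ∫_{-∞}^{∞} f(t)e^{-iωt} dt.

F(ω) = \frac{\pi \left(12 \omega^{2} + 6 \left|{\omega}\right| + 1\right) e^{- 6 \left|{\omega}\right|}}{20736}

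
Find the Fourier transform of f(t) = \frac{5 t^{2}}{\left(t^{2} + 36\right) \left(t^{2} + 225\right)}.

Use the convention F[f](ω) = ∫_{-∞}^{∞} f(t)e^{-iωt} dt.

F(ω) = \frac{5 \pi \left(5 - 2 e^{9 \left|{\omega}\right|}\right) e^{- 15 \left|{\omega}\right|}}{63}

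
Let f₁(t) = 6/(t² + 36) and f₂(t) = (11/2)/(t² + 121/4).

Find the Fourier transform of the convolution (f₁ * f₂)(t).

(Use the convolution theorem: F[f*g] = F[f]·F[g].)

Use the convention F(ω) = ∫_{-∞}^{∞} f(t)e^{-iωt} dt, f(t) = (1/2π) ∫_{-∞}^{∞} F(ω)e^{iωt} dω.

F[f₁*f₂](ω) = \pi^{2} e^{- \frac{23 \left|{\omega}\right|}{2}}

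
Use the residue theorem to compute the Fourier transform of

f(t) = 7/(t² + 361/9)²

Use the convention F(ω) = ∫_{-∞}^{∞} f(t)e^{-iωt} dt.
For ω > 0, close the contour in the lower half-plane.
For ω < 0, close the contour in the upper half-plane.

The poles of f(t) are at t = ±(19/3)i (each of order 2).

Let g(z) = f(z)e^{-iωz}; for large |z| the factor e^{-iωz} decays in the lower half-plane when ω > 0 and in the upper half-plane when ω < 0.

Case ω > 0 (lower half-plane, clockwise contour ⇒ F(ω) = -2πi·ΣRes):
  Res_{z = - \frac{19 i}{3}} g(z) = \frac{63 i \left(19 \omega + 3\right) e^{- \frac{19 \omega}{3}}}{27436} (pole of order 2)
  F(ω) = -2πi·ΣRes = \frac{63 \pi \left(19 \omega + 3\right) e^{- \frac{19 \omega}{3}}}{13718}

Case ω < 0 (upper half-plane, counterclockwise contour ⇒ F(ω) = +2πi·ΣRes):
  Res_{z = \frac{19 i}{3}} g(z) = \frac{63 i \left(19 \omega - 3\right) e^{\frac{19 \omega}{3}}}{27436} (pole of order 2)
  F(ω) = 2πi·ΣRes = \frac{63 \pi \left(3 - 19 \omega\right) e^{\frac{19 \omega}{3}}}{13718}

Both cases combine into a single formula in |ω|:

F(ω) = \frac{63 \pi \left(19 \left|{\omega}\right| + 3\right) e^{- \frac{19 \left|{\omega}\right|}{3}}}{13718}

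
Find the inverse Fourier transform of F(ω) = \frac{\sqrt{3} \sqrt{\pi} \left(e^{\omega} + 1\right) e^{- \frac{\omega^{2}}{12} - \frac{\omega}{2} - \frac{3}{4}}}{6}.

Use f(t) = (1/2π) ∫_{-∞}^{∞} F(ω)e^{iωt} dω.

f(t) = e^{- 3 t^{2}} \cos{\left(3 t \right)}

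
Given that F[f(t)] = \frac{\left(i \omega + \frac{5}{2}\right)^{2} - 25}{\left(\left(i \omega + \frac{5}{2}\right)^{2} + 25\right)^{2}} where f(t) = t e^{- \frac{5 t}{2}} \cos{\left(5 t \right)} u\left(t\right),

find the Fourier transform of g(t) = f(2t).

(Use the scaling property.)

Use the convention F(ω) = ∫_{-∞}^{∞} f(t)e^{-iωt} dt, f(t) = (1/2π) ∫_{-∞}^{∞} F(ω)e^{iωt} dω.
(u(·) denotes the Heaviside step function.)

F[g](ω) = \frac{2 \left(\left(i \omega + 5\right)^{2} - 100\right)}{\left(\left(i \omega + 5\right)^{2} + 100\right)^{2}}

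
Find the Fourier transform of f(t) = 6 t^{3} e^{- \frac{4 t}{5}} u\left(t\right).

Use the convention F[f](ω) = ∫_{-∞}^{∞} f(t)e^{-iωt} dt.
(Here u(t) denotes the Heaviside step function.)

F(ω) = \frac{22500}{\left(5 i \omega + 4\right)^{4}}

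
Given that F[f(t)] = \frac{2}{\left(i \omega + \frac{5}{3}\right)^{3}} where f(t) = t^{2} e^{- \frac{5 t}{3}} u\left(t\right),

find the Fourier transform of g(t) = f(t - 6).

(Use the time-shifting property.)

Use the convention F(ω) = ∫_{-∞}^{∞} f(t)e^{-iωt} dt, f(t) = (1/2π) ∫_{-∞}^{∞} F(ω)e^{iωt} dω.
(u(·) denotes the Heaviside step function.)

F[g](ω) = \frac{54 e^{- 6 i \omega}}{\left(3 i \omega + 5\right)^{3}}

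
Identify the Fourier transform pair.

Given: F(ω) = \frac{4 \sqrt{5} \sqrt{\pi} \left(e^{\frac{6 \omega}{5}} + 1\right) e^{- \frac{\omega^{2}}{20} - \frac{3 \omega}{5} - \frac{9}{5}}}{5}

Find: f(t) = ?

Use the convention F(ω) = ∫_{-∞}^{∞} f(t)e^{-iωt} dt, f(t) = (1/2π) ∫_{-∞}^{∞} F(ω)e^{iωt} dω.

f(t) = 8 e^{- 5 t^{2}} \cos{\left(6 t \right)}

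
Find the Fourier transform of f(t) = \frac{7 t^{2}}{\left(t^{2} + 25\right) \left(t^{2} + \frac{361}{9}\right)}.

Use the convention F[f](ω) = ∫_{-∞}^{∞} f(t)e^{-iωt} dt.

F(ω) = - \frac{315 \pi e^{- 5 \left|{\omega}\right|}}{136} + \frac{399 \pi e^{- \frac{19 \left|{\omega}\right|}{3}}}{136}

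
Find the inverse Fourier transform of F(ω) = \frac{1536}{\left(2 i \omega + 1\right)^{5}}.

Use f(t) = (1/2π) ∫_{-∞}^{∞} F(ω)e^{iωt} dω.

f(t) = 2 t^{4} e^{- \frac{t}{2}} u\left(t\right)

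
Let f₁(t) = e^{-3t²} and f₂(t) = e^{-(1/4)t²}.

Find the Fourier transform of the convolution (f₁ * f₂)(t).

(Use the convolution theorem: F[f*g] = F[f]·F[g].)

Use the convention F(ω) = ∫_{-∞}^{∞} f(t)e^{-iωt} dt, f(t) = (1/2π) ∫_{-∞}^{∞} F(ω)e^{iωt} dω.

F[f₁*f₂](ω) = \frac{2 \sqrt{3} \pi e^{- \frac{13 \omega^{2}}{12}}}{3}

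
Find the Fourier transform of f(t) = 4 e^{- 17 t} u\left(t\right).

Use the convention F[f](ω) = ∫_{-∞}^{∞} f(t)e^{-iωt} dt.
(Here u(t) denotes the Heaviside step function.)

F(ω) = \frac{4}{i \omega + 17}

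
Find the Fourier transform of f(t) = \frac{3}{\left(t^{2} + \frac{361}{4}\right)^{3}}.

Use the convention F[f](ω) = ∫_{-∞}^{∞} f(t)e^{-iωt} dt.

F(ω) = \frac{3 \pi \left(361 \omega^{2} + 114 \left|{\omega}\right| + 12\right) e^{- \frac{19 \left|{\omega}\right|}{2}}}{2476099}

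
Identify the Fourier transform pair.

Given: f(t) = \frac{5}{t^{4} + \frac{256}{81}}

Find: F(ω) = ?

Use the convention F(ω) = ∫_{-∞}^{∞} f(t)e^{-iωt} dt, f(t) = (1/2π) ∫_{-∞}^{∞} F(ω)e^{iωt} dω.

F(ω) = \frac{135 \pi e^{- \frac{2 \sqrt{2} \left|{\omega}\right|}{3}} \sin{\left(\frac{2 \sqrt{2} \left|{\omega}\right|}{3} + \frac{\pi}{4} \right)}}{64}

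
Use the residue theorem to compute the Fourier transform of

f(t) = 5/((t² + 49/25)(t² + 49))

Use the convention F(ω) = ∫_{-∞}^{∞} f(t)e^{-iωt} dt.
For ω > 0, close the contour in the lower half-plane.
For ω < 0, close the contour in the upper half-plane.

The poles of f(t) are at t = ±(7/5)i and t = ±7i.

Let g(z) = f(z)e^{-iωz}; for large |z| the factor e^{-iωz} decays in the lower half-plane when ω > 0 and in the upper half-plane when ω < 0.

Case ω > 0 (lower half-plane, clockwise contour ⇒ F(ω) = -2πi·ΣRes):
  Res_{z = - \frac{7 i}{5}} g(z) = \frac{625 i e^{- \frac{7 \omega}{5}}}{16464}
  Res_{z = - 7 i} g(z) = - \frac{125 i e^{- 7 \omega}}{16464}
  F(ω) = -2πi·ΣRes = - \frac{125 \pi e^{- 7 \omega}}{8232} + \frac{625 \pi e^{- \frac{7 \omega}{5}}}{8232}

Case ω < 0 (upper half-plane, counterclockwise contour ⇒ F(ω) = +2πi·ΣRes):
  Res_{z = \frac{7 i}{5}} g(z) = - \frac{625 i e^{\frac{7 \omega}{5}}}{16464}
  Res_{z = 7 i} g(z) = \frac{125 i e^{7 \omega}}{16464}
  F(ω) = 2πi·ΣRes = \frac{125 \pi \left(5 e^{\frac{7 \omega}{5}} - e^{7 \omega}\right)}{8232}

Both cases combine into a single formula in |ω|:

F(ω) = - \frac{125 \pi e^{- 7 \left|{\omega}\right|}}{8232} + \frac{625 \pi e^{- \frac{7 \left|{\omega}\right|}{5}}}{8232}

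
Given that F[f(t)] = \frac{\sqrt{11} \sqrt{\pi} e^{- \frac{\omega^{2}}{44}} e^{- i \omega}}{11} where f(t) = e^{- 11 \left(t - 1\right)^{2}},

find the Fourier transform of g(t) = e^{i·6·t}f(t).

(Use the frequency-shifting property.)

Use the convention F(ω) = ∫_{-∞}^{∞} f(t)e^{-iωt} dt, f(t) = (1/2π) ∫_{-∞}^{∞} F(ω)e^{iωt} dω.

F[g](ω) = \frac{\sqrt{11} \sqrt{\pi} e^{- \frac{\left(\omega - 6\right) \left(\omega - 6 + 44 i\right)}{44}}}{11}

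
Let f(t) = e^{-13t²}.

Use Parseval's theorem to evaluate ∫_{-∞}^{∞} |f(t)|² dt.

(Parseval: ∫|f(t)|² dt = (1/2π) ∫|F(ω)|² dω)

∫|f(t)|² dt = \frac{\sqrt{26} \sqrt{\pi}}{26}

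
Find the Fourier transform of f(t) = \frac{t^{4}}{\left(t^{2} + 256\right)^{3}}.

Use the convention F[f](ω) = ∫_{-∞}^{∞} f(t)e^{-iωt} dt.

F(ω) = \frac{\pi \left(256 \omega^{2} - 80 \left|{\omega}\right| + 3\right) e^{- 16 \left|{\omega}\right|}}{128}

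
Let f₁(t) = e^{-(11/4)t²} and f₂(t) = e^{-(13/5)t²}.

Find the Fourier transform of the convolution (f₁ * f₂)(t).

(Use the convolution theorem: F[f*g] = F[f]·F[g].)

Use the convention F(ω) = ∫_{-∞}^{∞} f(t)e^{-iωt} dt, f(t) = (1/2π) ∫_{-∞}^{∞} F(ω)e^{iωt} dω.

F[f₁*f₂](ω) = \frac{2 \sqrt{715} \pi e^{- \frac{107 \omega^{2}}{572}}}{143}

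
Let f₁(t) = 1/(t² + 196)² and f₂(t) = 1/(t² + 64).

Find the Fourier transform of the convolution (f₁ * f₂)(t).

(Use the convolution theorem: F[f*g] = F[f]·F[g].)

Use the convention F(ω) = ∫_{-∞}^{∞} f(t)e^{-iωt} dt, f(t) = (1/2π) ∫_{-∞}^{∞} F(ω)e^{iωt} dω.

F[f₁*f₂](ω) = \frac{\pi^{2} \left(14 \left|{\omega}\right| + 1\right) e^{- 22 \left|{\omega}\right|}}{43904}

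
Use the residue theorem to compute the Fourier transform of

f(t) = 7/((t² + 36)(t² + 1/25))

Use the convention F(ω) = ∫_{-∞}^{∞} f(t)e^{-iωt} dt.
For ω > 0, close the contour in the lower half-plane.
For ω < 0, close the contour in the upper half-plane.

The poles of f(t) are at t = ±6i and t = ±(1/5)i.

Let g(z) = f(z)e^{-iωz}; for large |z| the factor e^{-iωz} decays in the lower half-plane when ω > 0 and in the upper half-plane when ω < 0.

Case ω > 0 (lower half-plane, clockwise contour ⇒ F(ω) = -2πi·ΣRes):
  Res_{z = - 6 i} g(z) = - \frac{175 i e^{- 6 \omega}}{10788}
  Res_{z = - \frac{i}{5}} g(z) = \frac{875 i e^{- \frac{\omega}{5}}}{1798}
  F(ω) = -2πi·ΣRes = - \frac{175 \pi e^{- 6 \omega}}{5394} + \frac{875 \pi e^{- \frac{\omega}{5}}}{899}

Case ω < 0 (upper half-plane, counterclockwise contour ⇒ F(ω) = +2πi·ΣRes):
  Res_{z = 6 i} g(z) = \frac{175 i e^{6 \omega}}{10788}
  Res_{z = \frac{i}{5}} g(z) = - \frac{875 i e^{\frac{\omega}{5}}}{1798}
  F(ω) = 2πi·ΣRes = \frac{175 \pi \left(30 e^{\frac{\omega}{5}} - e^{6 \omega}\right)}{5394}

Both cases combine into a single formula in |ω|:

F(ω) = - \frac{175 \pi e^{- 6 \left|{\omega}\right|}}{5394} + \frac{875 \pi e^{- \frac{\left|{\omega}\right|}{5}}}{899}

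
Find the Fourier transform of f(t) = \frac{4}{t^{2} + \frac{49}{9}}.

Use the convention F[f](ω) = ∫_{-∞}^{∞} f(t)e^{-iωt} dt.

F(ω) = \frac{12 \pi e^{- \frac{7 \left|{\omega}\right|}{3}}}{7}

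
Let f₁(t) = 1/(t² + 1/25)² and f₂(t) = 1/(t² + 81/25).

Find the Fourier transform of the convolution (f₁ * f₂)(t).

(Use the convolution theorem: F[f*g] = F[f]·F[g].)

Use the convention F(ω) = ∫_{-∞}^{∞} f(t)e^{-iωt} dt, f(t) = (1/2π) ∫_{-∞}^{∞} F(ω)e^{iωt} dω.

F[f₁*f₂](ω) = \frac{125 \pi^{2} \left(\left|{\omega}\right| + 5\right) e^{- 2 \left|{\omega}\right|}}{18}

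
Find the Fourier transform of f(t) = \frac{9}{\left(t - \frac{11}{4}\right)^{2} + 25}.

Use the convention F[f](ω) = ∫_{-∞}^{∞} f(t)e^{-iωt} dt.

F(ω) = \frac{9 \pi e^{- \frac{11 i \omega}{4} - 5 \left|{\omega}\right|}}{5}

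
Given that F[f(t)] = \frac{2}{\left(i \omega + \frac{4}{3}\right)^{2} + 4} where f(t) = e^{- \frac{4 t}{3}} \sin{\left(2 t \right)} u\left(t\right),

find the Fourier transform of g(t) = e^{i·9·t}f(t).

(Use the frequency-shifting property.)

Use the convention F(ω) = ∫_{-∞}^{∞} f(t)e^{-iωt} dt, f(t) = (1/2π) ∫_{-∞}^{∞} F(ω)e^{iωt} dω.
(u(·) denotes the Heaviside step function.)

F[g](ω) = \frac{18}{\left(3 i \left(\omega - 9\right) + 4\right)^{2} + 36}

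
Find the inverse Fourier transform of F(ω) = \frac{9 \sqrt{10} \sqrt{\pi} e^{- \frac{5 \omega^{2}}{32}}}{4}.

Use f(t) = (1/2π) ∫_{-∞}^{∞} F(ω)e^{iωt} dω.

f(t) = 9 e^{- \frac{8 t^{2}}{5}}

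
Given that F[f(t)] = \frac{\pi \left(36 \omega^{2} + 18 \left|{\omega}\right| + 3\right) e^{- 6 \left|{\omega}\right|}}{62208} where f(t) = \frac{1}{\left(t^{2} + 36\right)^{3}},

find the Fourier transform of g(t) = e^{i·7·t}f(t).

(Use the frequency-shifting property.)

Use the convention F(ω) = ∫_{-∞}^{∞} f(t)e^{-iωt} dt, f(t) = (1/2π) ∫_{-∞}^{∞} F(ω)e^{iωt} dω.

F[g](ω) = \frac{\pi \left(12 \left(\omega - 7\right)^{2} + 6 \left|{\omega - 7}\right| + 1\right) e^{- 6 \left|{\omega - 7}\right|}}{20736}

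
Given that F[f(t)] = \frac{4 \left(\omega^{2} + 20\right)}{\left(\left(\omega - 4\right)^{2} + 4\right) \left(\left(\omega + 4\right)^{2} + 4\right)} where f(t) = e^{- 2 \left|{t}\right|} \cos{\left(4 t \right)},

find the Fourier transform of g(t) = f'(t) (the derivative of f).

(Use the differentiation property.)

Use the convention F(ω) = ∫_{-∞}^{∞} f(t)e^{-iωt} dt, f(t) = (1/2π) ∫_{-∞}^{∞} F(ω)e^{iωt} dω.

F[g](ω) = \frac{4 i \omega \left(\omega^{2} + 20\right)}{\omega^{4} - 24 \omega^{2} + 400}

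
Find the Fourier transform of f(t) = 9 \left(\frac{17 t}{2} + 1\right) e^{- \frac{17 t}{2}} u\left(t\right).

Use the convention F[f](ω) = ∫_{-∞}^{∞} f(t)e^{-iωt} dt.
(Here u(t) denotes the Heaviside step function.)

F(ω) = \frac{36 \left(- i \omega - 17\right)}{4 \omega^{2} - 68 i \omega - 289}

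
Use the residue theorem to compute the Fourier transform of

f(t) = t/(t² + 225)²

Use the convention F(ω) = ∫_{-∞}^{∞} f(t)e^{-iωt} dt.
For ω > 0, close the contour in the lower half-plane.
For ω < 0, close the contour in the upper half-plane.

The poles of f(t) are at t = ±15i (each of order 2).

Let g(z) = f(z)e^{-iωz}; for large |z| the factor e^{-iωz} decays in the lower half-plane when ω > 0 and in the upper half-plane when ω < 0.

Case ω > 0 (lower half-plane, clockwise contour ⇒ F(ω) = -2πi·ΣRes):
  Res_{z = - 15 i} g(z) = \frac{\omega e^{- 15 \omega}}{60} (pole of order 2)
  F(ω) = -2πi·ΣRes = - \frac{i \pi \omega e^{- 15 \omega}}{30}

Case ω < 0 (upper half-plane, counterclockwise contour ⇒ F(ω) = +2πi·ΣRes):
  Res_{z = 15 i} g(z) = - \frac{\omega e^{15 \omega}}{60} (pole of order 2)
  F(ω) = 2πi·ΣRes = - \frac{i \pi \omega e^{15 \omega}}{30}

Both cases combine into a single formula in |ω|:

F(ω) = - \frac{i \pi \omega e^{- 15 \left|{\omega}\right|}}{30}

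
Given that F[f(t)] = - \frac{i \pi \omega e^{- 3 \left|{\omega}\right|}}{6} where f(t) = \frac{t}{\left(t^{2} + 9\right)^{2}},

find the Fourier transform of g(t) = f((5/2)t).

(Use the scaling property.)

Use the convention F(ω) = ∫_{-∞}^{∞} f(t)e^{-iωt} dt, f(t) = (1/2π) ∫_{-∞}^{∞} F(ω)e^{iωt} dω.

F[g](ω) = - \frac{2 i \pi \omega e^{- \frac{6 \left|{\omega}\right|}{5}}}{75}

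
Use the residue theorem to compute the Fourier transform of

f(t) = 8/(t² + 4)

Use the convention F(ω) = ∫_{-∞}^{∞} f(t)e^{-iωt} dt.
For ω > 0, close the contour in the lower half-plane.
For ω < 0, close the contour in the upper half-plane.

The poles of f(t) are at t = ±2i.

Let g(z) = f(z)e^{-iωz}; for large |z| the factor e^{-iωz} decays in the lower half-plane when ω > 0 and in the upper half-plane when ω < 0.

Case ω > 0 (lower half-plane, clockwise contour ⇒ F(ω) = -2πi·ΣRes):
  Res_{z = - 2 i} g(z) = 2 i e^{- 2 \omega}
  F(ω) = -2πi·ΣRes = 4 \pi e^{- 2 \omega}

Case ω < 0 (upper half-plane, counterclockwise contour ⇒ F(ω) = +2πi·ΣRes):
  Res_{z = 2 i} g(z) = - 2 i e^{2 \omega}
  F(ω) = 2πi·ΣRes = 4 \pi e^{2 \omega}

Both cases combine into a single formula in |ω|:

F(ω) = 4 \pi e^{- 2 \left|{\omega}\right|}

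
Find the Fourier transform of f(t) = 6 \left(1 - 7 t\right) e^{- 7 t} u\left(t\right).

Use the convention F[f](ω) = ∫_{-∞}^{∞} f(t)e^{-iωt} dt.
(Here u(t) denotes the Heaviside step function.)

F(ω) = \frac{6 i \omega}{- \omega^{2} + 14 i \omega + 49}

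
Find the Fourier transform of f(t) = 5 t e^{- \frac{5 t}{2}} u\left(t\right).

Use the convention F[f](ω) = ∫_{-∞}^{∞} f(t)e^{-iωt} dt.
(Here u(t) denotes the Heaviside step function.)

F(ω) = \frac{20}{\left(2 i \omega + 5\right)^{2}}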